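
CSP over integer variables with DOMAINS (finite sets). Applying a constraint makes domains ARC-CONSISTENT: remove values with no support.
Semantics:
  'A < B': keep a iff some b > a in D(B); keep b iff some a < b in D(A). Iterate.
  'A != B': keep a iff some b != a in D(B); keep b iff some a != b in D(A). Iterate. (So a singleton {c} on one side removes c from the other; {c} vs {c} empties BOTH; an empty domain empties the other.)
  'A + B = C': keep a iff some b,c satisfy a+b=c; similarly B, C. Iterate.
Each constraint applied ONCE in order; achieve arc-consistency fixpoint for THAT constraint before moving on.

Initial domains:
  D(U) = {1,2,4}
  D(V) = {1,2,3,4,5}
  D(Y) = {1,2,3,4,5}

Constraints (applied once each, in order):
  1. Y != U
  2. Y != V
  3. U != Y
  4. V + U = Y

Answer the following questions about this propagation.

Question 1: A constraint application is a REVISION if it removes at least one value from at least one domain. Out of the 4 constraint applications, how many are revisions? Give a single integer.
Answer: 1

Derivation:
Constraint 1 (Y != U) on D(Y)={1,2,3,4,5} D(U)={1,2,4}: no change => not a revision
Constraint 2 (Y != V) on D(Y)={1,2,3,4,5} D(V)={1,2,3,4,5}: no change => not a revision
Constraint 3 (U != Y) on D(U)={1,2,4} D(Y)={1,2,3,4,5}: no change => not a revision
Constraint 4 (V + U = Y) on D(V)={1,2,3,4,5} D(U)={1,2,4} D(Y)={1,2,3,4,5}: V {1,2,3,4,5}->{1,2,3,4}; Y {1,2,3,4,5}->{2,3,4,5} => REVISION
Total revisions = 1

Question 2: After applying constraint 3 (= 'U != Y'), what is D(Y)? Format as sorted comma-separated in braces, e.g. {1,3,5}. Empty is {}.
Answer: {1,2,3,4,5}

Derivation:
Constraint 1 (Y != U) on D(Y)={1,2,3,4,5} D(U)={1,2,4}: no change
Constraint 2 (Y != V) on D(Y)={1,2,3,4,5} D(V)={1,2,3,4,5}: no change
Constraint 3 (U != Y) on D(U)={1,2,4} D(Y)={1,2,3,4,5}: no change
So after constraint 3: D(Y) = {1,2,3,4,5}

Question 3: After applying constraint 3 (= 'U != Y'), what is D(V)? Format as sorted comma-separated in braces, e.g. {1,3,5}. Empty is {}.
Constraint 1 (Y != U) on D(Y)={1,2,3,4,5} D(U)={1,2,4}: no change
Constraint 2 (Y != V) on D(Y)={1,2,3,4,5} D(V)={1,2,3,4,5}: no change
Constraint 3 (U != Y) on D(U)={1,2,4} D(Y)={1,2,3,4,5}: no change
So after constraint 3: D(V) = {1,2,3,4,5}

Answer: {1,2,3,4,5}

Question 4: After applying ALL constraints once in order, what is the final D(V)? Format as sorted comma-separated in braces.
Answer: {1,2,3,4}

Derivation:
Constraint 1 (Y != U) on D(Y)={1,2,3,4,5} D(U)={1,2,4}: no change
Constraint 2 (Y != V) on D(Y)={1,2,3,4,5} D(V)={1,2,3,4,5}: no change
Constraint 3 (U != Y) on D(U)={1,2,4} D(Y)={1,2,3,4,5}: no change
Constraint 4 (V + U = Y) on D(V)={1,2,3,4,5} D(U)={1,2,4} D(Y)={1,2,3,4,5}: V {1,2,3,4,5}->{1,2,3,4}; Y {1,2,3,4,5}->{2,3,4,5}
So after all 4 constraints: D(V) = {1,2,3,4}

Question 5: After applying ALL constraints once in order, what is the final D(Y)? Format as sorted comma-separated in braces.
Answer: {2,3,4,5}

Derivation:
Constraint 1 (Y != U) on D(Y)={1,2,3,4,5} D(U)={1,2,4}: no change
Constraint 2 (Y != V) on D(Y)={1,2,3,4,5} D(V)={1,2,3,4,5}: no change
Constraint 3 (U != Y) on D(U)={1,2,4} D(Y)={1,2,3,4,5}: no change
Constraint 4 (V + U = Y) on D(V)={1,2,3,4,5} D(U)={1,2,4} D(Y)={1,2,3,4,5}: V {1,2,3,4,5}->{1,2,3,4}; Y {1,2,3,4,5}->{2,3,4,5}
So after all 4 constraints: D(Y) = {2,3,4,5}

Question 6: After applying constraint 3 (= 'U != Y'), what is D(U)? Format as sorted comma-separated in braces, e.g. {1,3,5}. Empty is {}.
Answer: {1,2,4}

Derivation:
Constraint 1 (Y != U) on D(Y)={1,2,3,4,5} D(U)={1,2,4}: no change
Constraint 2 (Y != V) on D(Y)={1,2,3,4,5} D(V)={1,2,3,4,5}: no change
Constraint 3 (U != Y) on D(U)={1,2,4} D(Y)={1,2,3,4,5}: no change
So after constraint 3: D(U) = {1,2,4}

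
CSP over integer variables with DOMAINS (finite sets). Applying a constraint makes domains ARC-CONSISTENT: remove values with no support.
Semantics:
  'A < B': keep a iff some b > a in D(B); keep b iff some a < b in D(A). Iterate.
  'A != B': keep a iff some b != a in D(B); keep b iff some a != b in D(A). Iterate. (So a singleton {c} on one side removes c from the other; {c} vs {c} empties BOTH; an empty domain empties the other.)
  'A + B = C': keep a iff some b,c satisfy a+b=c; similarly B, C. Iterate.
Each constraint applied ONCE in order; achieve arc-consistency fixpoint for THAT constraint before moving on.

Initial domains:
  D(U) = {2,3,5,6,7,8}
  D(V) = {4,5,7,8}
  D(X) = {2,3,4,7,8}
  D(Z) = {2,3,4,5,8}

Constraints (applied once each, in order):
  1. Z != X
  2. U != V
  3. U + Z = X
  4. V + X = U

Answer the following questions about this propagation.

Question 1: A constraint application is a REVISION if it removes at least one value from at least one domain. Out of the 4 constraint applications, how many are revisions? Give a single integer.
Constraint 1 (Z != X) on D(Z)={2,3,4,5,8} D(X)={2,3,4,7,8}: no change => not a revision
Constraint 2 (U != V) on D(U)={2,3,5,6,7,8} D(V)={4,5,7,8}: no change => not a revision
Constraint 3 (U + Z = X) on D(U)={2,3,5,6,7,8} D(Z)={2,3,4,5,8} D(X)={2,3,4,7,8}: U {2,3,5,6,7,8}->{2,3,5,6}; Z {2,3,4,5,8}->{2,3,4,5}; X {2,3,4,7,8}->{4,7,8} => REVISION
Constraint 4 (V + X = U) on D(V)={4,5,7,8} D(X)={4,7,8} D(U)={2,3,5,6}: V {4,5,7,8}->{}; X {4,7,8}->{}; U {2,3,5,6}->{} => REVISION
Total revisions = 2

Answer: 2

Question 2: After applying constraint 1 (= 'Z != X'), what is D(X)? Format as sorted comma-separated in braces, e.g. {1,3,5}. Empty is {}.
Answer: {2,3,4,7,8}

Derivation:
Constraint 1 (Z != X) on D(Z)={2,3,4,5,8} D(X)={2,3,4,7,8}: no change
So after constraint 1: D(X) = {2,3,4,7,8}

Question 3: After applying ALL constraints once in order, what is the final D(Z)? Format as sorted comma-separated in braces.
Constraint 1 (Z != X) on D(Z)={2,3,4,5,8} D(X)={2,3,4,7,8}: no change
Constraint 2 (U != V) on D(U)={2,3,5,6,7,8} D(V)={4,5,7,8}: no change
Constraint 3 (U + Z = X) on D(U)={2,3,5,6,7,8} D(Z)={2,3,4,5,8} D(X)={2,3,4,7,8}: U {2,3,5,6,7,8}->{2,3,5,6}; Z {2,3,4,5,8}->{2,3,4,5}; X {2,3,4,7,8}->{4,7,8}
Constraint 4 (V + X = U) on D(V)={4,5,7,8} D(X)={4,7,8} D(U)={2,3,5,6}: V {4,5,7,8}->{}; X {4,7,8}->{}; U {2,3,5,6}->{}
So after all 4 constraints: D(Z) = {2,3,4,5}

Answer: {2,3,4,5}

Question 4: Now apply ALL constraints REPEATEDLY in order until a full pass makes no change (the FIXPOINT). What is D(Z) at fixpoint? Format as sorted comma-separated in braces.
pass 0 (initial): D(Z)={2,3,4,5,8}
pass 1: U {2,3,5,6,7,8}->{}; V {4,5,7,8}->{}; X {2,3,4,7,8}->{}; Z {2,3,4,5,8}->{2,3,4,5}
pass 2: Z {2,3,4,5}->{}
pass 3: no change
Fixpoint after 3 passes: D(Z) = {}

Answer: {}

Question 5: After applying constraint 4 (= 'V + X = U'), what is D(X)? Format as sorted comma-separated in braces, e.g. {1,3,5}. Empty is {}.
Constraint 1 (Z != X) on D(Z)={2,3,4,5,8} D(X)={2,3,4,7,8}: no change
Constraint 2 (U != V) on D(U)={2,3,5,6,7,8} D(V)={4,5,7,8}: no change
Constraint 3 (U + Z = X) on D(U)={2,3,5,6,7,8} D(Z)={2,3,4,5,8} D(X)={2,3,4,7,8}: U {2,3,5,6,7,8}->{2,3,5,6}; Z {2,3,4,5,8}->{2,3,4,5}; X {2,3,4,7,8}->{4,7,8}
Constraint 4 (V + X = U) on D(V)={4,5,7,8} D(X)={4,7,8} D(U)={2,3,5,6}: V {4,5,7,8}->{}; X {4,7,8}->{}; U {2,3,5,6}->{}
So after constraint 4: D(X) = {}

Answer: {}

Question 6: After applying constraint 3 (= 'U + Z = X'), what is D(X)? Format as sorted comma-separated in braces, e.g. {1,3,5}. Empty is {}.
Constraint 1 (Z != X) on D(Z)={2,3,4,5,8} D(X)={2,3,4,7,8}: no change
Constraint 2 (U != V) on D(U)={2,3,5,6,7,8} D(V)={4,5,7,8}: no change
Constraint 3 (U + Z = X) on D(U)={2,3,5,6,7,8} D(Z)={2,3,4,5,8} D(X)={2,3,4,7,8}: U {2,3,5,6,7,8}->{2,3,5,6}; Z {2,3,4,5,8}->{2,3,4,5}; X {2,3,4,7,8}->{4,7,8}
So after constraint 3: D(X) = {4,7,8}

Answer: {4,7,8}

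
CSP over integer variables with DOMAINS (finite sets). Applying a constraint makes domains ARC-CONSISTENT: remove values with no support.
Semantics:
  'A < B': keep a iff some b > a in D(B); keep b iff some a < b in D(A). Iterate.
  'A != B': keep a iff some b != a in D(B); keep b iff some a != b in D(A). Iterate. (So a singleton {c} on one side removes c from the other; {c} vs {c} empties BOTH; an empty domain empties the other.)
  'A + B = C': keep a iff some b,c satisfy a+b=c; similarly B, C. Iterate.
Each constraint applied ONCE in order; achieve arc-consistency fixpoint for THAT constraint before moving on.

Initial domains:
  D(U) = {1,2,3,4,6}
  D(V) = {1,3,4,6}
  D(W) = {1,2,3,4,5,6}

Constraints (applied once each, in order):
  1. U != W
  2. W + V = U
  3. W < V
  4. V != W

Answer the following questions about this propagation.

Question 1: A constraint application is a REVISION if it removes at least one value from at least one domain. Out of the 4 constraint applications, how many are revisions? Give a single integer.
Answer: 2

Derivation:
Constraint 1 (U != W) on D(U)={1,2,3,4,6} D(W)={1,2,3,4,5,6}: no change => not a revision
Constraint 2 (W + V = U) on D(W)={1,2,3,4,5,6} D(V)={1,3,4,6} D(U)={1,2,3,4,6}: W {1,2,3,4,5,6}->{1,2,3,5}; V {1,3,4,6}->{1,3,4}; U {1,2,3,4,6}->{2,3,4,6} => REVISION
Constraint 3 (W < V) on D(W)={1,2,3,5} D(V)={1,3,4}: W {1,2,3,5}->{1,2,3}; V {1,3,4}->{3,4} => REVISION
Constraint 4 (V != W) on D(V)={3,4} D(W)={1,2,3}: no change => not a revision
Total revisions = 2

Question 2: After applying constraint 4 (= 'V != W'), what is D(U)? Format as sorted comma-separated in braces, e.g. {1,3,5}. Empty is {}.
Constraint 1 (U != W) on D(U)={1,2,3,4,6} D(W)={1,2,3,4,5,6}: no change
Constraint 2 (W + V = U) on D(W)={1,2,3,4,5,6} D(V)={1,3,4,6} D(U)={1,2,3,4,6}: W {1,2,3,4,5,6}->{1,2,3,5}; V {1,3,4,6}->{1,3,4}; U {1,2,3,4,6}->{2,3,4,6}
Constraint 3 (W < V) on D(W)={1,2,3,5} D(V)={1,3,4}: W {1,2,3,5}->{1,2,3}; V {1,3,4}->{3,4}
Constraint 4 (V != W) on D(V)={3,4} D(W)={1,2,3}: no change
So after constraint 4: D(U) = {2,3,4,6}

Answer: {2,3,4,6}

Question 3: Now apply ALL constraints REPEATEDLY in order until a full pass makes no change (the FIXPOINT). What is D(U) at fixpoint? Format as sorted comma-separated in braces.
Answer: {4,6}

Derivation:
pass 0 (initial): D(U)={1,2,3,4,6}
pass 1: U {1,2,3,4,6}->{2,3,4,6}; V {1,3,4,6}->{3,4}; W {1,2,3,4,5,6}->{1,2,3}
pass 2: U {2,3,4,6}->{4,6}
pass 3: no change
Fixpoint after 3 passes: D(U) = {4,6}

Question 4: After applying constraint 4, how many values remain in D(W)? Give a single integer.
Answer: 3

Derivation:
Constraint 1 (U != W) on D(U)={1,2,3,4,6} D(W)={1,2,3,4,5,6}: no change
Constraint 2 (W + V = U) on D(W)={1,2,3,4,5,6} D(V)={1,3,4,6} D(U)={1,2,3,4,6}: W {1,2,3,4,5,6}->{1,2,3,5}; V {1,3,4,6}->{1,3,4}; U {1,2,3,4,6}->{2,3,4,6}
Constraint 3 (W < V) on D(W)={1,2,3,5} D(V)={1,3,4}: W {1,2,3,5}->{1,2,3}; V {1,3,4}->{3,4}
Constraint 4 (V != W) on D(V)={3,4} D(W)={1,2,3}: no change
So after constraint 4: D(W)={1,2,3}, size = 3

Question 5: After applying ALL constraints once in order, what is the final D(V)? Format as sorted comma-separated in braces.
Answer: {3,4}

Derivation:
Constraint 1 (U != W) on D(U)={1,2,3,4,6} D(W)={1,2,3,4,5,6}: no change
Constraint 2 (W + V = U) on D(W)={1,2,3,4,5,6} D(V)={1,3,4,6} D(U)={1,2,3,4,6}: W {1,2,3,4,5,6}->{1,2,3,5}; V {1,3,4,6}->{1,3,4}; U {1,2,3,4,6}->{2,3,4,6}
Constraint 3 (W < V) on D(W)={1,2,3,5} D(V)={1,3,4}: W {1,2,3,5}->{1,2,3}; V {1,3,4}->{3,4}
Constraint 4 (V != W) on D(V)={3,4} D(W)={1,2,3}: no change
So after all 4 constraints: D(V) = {3,4}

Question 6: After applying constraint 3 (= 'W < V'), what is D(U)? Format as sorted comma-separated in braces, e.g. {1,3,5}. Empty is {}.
Constraint 1 (U != W) on D(U)={1,2,3,4,6} D(W)={1,2,3,4,5,6}: no change
Constraint 2 (W + V = U) on D(W)={1,2,3,4,5,6} D(V)={1,3,4,6} D(U)={1,2,3,4,6}: W {1,2,3,4,5,6}->{1,2,3,5}; V {1,3,4,6}->{1,3,4}; U {1,2,3,4,6}->{2,3,4,6}
Constraint 3 (W < V) on D(W)={1,2,3,5} D(V)={1,3,4}: W {1,2,3,5}->{1,2,3}; V {1,3,4}->{3,4}
So after constraint 3: D(U) = {2,3,4,6}

Answer: {2,3,4,6}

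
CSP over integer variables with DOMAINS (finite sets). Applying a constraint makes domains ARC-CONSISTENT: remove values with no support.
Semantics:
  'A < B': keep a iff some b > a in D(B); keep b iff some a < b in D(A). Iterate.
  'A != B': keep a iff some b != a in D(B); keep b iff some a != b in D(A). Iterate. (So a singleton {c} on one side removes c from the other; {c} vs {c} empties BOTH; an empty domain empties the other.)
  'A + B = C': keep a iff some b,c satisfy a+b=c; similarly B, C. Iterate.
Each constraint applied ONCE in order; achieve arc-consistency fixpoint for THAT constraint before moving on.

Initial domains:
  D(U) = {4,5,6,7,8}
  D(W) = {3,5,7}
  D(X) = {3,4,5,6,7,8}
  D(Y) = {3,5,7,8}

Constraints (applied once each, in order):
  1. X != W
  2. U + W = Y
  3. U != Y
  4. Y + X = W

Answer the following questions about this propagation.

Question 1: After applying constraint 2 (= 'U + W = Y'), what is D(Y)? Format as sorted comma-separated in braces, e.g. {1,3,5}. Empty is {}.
Answer: {7,8}

Derivation:
Constraint 1 (X != W) on D(X)={3,4,5,6,7,8} D(W)={3,5,7}: no change
Constraint 2 (U + W = Y) on D(U)={4,5,6,7,8} D(W)={3,5,7} D(Y)={3,5,7,8}: U {4,5,6,7,8}->{4,5}; W {3,5,7}->{3}; Y {3,5,7,8}->{7,8}
So after constraint 2: D(Y) = {7,8}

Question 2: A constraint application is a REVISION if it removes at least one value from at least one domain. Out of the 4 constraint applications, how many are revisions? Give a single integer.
Answer: 2

Derivation:
Constraint 1 (X != W) on D(X)={3,4,5,6,7,8} D(W)={3,5,7}: no change => not a revision
Constraint 2 (U + W = Y) on D(U)={4,5,6,7,8} D(W)={3,5,7} D(Y)={3,5,7,8}: U {4,5,6,7,8}->{4,5}; W {3,5,7}->{3}; Y {3,5,7,8}->{7,8} => REVISION
Constraint 3 (U != Y) on D(U)={4,5} D(Y)={7,8}: no change => not a revision
Constraint 4 (Y + X = W) on D(Y)={7,8} D(X)={3,4,5,6,7,8} D(W)={3}: Y {7,8}->{}; X {3,4,5,6,7,8}->{}; W {3}->{} => REVISION
Total revisions = 2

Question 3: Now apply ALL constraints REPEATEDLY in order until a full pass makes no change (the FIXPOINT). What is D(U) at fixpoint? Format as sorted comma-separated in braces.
pass 0 (initial): D(U)={4,5,6,7,8}
pass 1: U {4,5,6,7,8}->{4,5}; W {3,5,7}->{}; X {3,4,5,6,7,8}->{}; Y {3,5,7,8}->{}
pass 2: U {4,5}->{}
pass 3: no change
Fixpoint after 3 passes: D(U) = {}

Answer: {}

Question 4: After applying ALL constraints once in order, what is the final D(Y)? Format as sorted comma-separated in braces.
Constraint 1 (X != W) on D(X)={3,4,5,6,7,8} D(W)={3,5,7}: no change
Constraint 2 (U + W = Y) on D(U)={4,5,6,7,8} D(W)={3,5,7} D(Y)={3,5,7,8}: U {4,5,6,7,8}->{4,5}; W {3,5,7}->{3}; Y {3,5,7,8}->{7,8}
Constraint 3 (U != Y) on D(U)={4,5} D(Y)={7,8}: no change
Constraint 4 (Y + X = W) on D(Y)={7,8} D(X)={3,4,5,6,7,8} D(W)={3}: Y {7,8}->{}; X {3,4,5,6,7,8}->{}; W {3}->{}
So after all 4 constraints: D(Y) = {}

Answer: {}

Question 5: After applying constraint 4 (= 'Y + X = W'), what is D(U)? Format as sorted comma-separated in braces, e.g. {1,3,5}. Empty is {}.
Constraint 1 (X != W) on D(X)={3,4,5,6,7,8} D(W)={3,5,7}: no change
Constraint 2 (U + W = Y) on D(U)={4,5,6,7,8} D(W)={3,5,7} D(Y)={3,5,7,8}: U {4,5,6,7,8}->{4,5}; W {3,5,7}->{3}; Y {3,5,7,8}->{7,8}
Constraint 3 (U != Y) on D(U)={4,5} D(Y)={7,8}: no change
Constraint 4 (Y + X = W) on D(Y)={7,8} D(X)={3,4,5,6,7,8} D(W)={3}: Y {7,8}->{}; X {3,4,5,6,7,8}->{}; W {3}->{}
So after constraint 4: D(U) = {4,5}

Answer: {4,5}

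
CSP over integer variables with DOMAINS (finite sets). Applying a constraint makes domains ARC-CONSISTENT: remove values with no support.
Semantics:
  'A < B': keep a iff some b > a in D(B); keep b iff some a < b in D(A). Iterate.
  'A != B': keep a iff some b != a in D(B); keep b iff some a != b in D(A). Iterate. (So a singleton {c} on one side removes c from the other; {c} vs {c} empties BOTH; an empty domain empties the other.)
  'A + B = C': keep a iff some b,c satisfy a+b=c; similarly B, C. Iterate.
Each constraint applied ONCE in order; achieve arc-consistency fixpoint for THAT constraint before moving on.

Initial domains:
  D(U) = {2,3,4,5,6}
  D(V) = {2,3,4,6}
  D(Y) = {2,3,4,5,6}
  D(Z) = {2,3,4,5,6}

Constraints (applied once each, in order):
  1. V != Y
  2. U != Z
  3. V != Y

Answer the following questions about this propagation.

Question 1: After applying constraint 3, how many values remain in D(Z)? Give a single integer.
Answer: 5

Derivation:
Constraint 1 (V != Y) on D(V)={2,3,4,6} D(Y)={2,3,4,5,6}: no change
Constraint 2 (U != Z) on D(U)={2,3,4,5,6} D(Z)={2,3,4,5,6}: no change
Constraint 3 (V != Y) on D(V)={2,3,4,6} D(Y)={2,3,4,5,6}: no change
So after constraint 3: D(Z)={2,3,4,5,6}, size = 5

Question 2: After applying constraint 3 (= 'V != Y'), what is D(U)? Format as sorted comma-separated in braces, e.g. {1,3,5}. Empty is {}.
Constraint 1 (V != Y) on D(V)={2,3,4,6} D(Y)={2,3,4,5,6}: no change
Constraint 2 (U != Z) on D(U)={2,3,4,5,6} D(Z)={2,3,4,5,6}: no change
Constraint 3 (V != Y) on D(V)={2,3,4,6} D(Y)={2,3,4,5,6}: no change
So after constraint 3: D(U) = {2,3,4,5,6}

Answer: {2,3,4,5,6}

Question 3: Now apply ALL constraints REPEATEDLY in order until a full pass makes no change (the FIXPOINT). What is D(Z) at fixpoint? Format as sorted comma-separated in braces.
Answer: {2,3,4,5,6}

Derivation:
pass 0 (initial): D(Z)={2,3,4,5,6}
pass 1: no change
Fixpoint after 1 passes: D(Z) = {2,3,4,5,6}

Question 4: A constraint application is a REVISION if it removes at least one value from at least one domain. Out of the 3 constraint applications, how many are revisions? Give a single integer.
Constraint 1 (V != Y) on D(V)={2,3,4,6} D(Y)={2,3,4,5,6}: no change => not a revision
Constraint 2 (U != Z) on D(U)={2,3,4,5,6} D(Z)={2,3,4,5,6}: no change => not a revision
Constraint 3 (V != Y) on D(V)={2,3,4,6} D(Y)={2,3,4,5,6}: no change => not a revision
Total revisions = 0

Answer: 0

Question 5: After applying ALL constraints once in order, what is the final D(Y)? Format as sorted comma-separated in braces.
Answer: {2,3,4,5,6}

Derivation:
Constraint 1 (V != Y) on D(V)={2,3,4,6} D(Y)={2,3,4,5,6}: no change
Constraint 2 (U != Z) on D(U)={2,3,4,5,6} D(Z)={2,3,4,5,6}: no change
Constraint 3 (V != Y) on D(V)={2,3,4,6} D(Y)={2,3,4,5,6}: no change
So after all 3 constraints: D(Y) = {2,3,4,5,6}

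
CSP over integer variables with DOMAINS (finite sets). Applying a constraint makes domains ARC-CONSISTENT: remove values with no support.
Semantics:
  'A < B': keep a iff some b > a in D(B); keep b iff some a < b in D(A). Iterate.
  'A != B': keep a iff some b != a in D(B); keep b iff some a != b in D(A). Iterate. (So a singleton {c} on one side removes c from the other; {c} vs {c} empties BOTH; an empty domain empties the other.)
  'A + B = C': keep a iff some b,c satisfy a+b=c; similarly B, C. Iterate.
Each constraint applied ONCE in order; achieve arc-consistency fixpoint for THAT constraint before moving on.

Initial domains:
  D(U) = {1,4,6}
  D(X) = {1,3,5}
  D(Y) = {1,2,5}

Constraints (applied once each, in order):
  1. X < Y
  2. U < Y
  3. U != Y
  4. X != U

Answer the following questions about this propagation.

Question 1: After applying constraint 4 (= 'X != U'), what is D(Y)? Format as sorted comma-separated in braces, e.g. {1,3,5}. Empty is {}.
Constraint 1 (X < Y) on D(X)={1,3,5} D(Y)={1,2,5}: X {1,3,5}->{1,3}; Y {1,2,5}->{2,5}
Constraint 2 (U < Y) on D(U)={1,4,6} D(Y)={2,5}: U {1,4,6}->{1,4}
Constraint 3 (U != Y) on D(U)={1,4} D(Y)={2,5}: no change
Constraint 4 (X != U) on D(X)={1,3} D(U)={1,4}: no change
So after constraint 4: D(Y) = {2,5}

Answer: {2,5}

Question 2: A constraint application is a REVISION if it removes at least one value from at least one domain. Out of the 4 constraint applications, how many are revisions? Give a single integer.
Answer: 2

Derivation:
Constraint 1 (X < Y) on D(X)={1,3,5} D(Y)={1,2,5}: X {1,3,5}->{1,3}; Y {1,2,5}->{2,5} => REVISION
Constraint 2 (U < Y) on D(U)={1,4,6} D(Y)={2,5}: U {1,4,6}->{1,4} => REVISION
Constraint 3 (U != Y) on D(U)={1,4} D(Y)={2,5}: no change => not a revision
Constraint 4 (X != U) on D(X)={1,3} D(U)={1,4}: no change => not a revision
Total revisions = 2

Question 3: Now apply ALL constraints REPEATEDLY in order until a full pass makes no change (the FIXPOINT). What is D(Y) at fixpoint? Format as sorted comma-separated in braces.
Answer: {2,5}

Derivation:
pass 0 (initial): D(Y)={1,2,5}
pass 1: U {1,4,6}->{1,4}; X {1,3,5}->{1,3}; Y {1,2,5}->{2,5}
pass 2: no change
Fixpoint after 2 passes: D(Y) = {2,5}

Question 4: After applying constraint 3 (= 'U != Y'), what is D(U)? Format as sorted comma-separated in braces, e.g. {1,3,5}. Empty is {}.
Constraint 1 (X < Y) on D(X)={1,3,5} D(Y)={1,2,5}: X {1,3,5}->{1,3}; Y {1,2,5}->{2,5}
Constraint 2 (U < Y) on D(U)={1,4,6} D(Y)={2,5}: U {1,4,6}->{1,4}
Constraint 3 (U != Y) on D(U)={1,4} D(Y)={2,5}: no change
So after constraint 3: D(U) = {1,4}

Answer: {1,4}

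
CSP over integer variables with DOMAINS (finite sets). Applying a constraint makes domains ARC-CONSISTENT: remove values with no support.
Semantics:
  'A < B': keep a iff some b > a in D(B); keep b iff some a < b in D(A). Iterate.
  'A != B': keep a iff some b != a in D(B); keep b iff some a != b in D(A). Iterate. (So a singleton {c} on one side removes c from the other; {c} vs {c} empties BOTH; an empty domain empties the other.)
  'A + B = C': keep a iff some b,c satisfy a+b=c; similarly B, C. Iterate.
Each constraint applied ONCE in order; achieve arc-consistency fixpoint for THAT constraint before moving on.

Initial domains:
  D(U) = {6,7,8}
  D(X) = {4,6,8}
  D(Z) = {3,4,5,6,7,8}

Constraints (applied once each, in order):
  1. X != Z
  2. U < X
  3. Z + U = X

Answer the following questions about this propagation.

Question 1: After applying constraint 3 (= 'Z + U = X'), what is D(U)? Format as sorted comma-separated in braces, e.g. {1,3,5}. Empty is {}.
Constraint 1 (X != Z) on D(X)={4,6,8} D(Z)={3,4,5,6,7,8}: no change
Constraint 2 (U < X) on D(U)={6,7,8} D(X)={4,6,8}: U {6,7,8}->{6,7}; X {4,6,8}->{8}
Constraint 3 (Z + U = X) on D(Z)={3,4,5,6,7,8} D(U)={6,7} D(X)={8}: Z {3,4,5,6,7,8}->{}; U {6,7}->{}; X {8}->{}
So after constraint 3: D(U) = {}

Answer: {}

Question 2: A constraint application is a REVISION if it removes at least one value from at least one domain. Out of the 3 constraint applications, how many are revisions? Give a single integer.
Answer: 2

Derivation:
Constraint 1 (X != Z) on D(X)={4,6,8} D(Z)={3,4,5,6,7,8}: no change => not a revision
Constraint 2 (U < X) on D(U)={6,7,8} D(X)={4,6,8}: U {6,7,8}->{6,7}; X {4,6,8}->{8} => REVISION
Constraint 3 (Z + U = X) on D(Z)={3,4,5,6,7,8} D(U)={6,7} D(X)={8}: Z {3,4,5,6,7,8}->{}; U {6,7}->{}; X {8}->{} => REVISION
Total revisions = 2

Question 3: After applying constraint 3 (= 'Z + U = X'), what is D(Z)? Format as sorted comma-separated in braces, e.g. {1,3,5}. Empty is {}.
Constraint 1 (X != Z) on D(X)={4,6,8} D(Z)={3,4,5,6,7,8}: no change
Constraint 2 (U < X) on D(U)={6,7,8} D(X)={4,6,8}: U {6,7,8}->{6,7}; X {4,6,8}->{8}
Constraint 3 (Z + U = X) on D(Z)={3,4,5,6,7,8} D(U)={6,7} D(X)={8}: Z {3,4,5,6,7,8}->{}; U {6,7}->{}; X {8}->{}
So after constraint 3: D(Z) = {}

Answer: {}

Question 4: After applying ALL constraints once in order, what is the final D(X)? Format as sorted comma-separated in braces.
Constraint 1 (X != Z) on D(X)={4,6,8} D(Z)={3,4,5,6,7,8}: no change
Constraint 2 (U < X) on D(U)={6,7,8} D(X)={4,6,8}: U {6,7,8}->{6,7}; X {4,6,8}->{8}
Constraint 3 (Z + U = X) on D(Z)={3,4,5,6,7,8} D(U)={6,7} D(X)={8}: Z {3,4,5,6,7,8}->{}; U {6,7}->{}; X {8}->{}
So after all 3 constraints: D(X) = {}

Answer: {}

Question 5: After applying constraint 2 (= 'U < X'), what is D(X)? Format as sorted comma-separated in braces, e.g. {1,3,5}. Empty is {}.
Answer: {8}

Derivation:
Constraint 1 (X != Z) on D(X)={4,6,8} D(Z)={3,4,5,6,7,8}: no change
Constraint 2 (U < X) on D(U)={6,7,8} D(X)={4,6,8}: U {6,7,8}->{6,7}; X {4,6,8}->{8}
So after constraint 2: D(X) = {8}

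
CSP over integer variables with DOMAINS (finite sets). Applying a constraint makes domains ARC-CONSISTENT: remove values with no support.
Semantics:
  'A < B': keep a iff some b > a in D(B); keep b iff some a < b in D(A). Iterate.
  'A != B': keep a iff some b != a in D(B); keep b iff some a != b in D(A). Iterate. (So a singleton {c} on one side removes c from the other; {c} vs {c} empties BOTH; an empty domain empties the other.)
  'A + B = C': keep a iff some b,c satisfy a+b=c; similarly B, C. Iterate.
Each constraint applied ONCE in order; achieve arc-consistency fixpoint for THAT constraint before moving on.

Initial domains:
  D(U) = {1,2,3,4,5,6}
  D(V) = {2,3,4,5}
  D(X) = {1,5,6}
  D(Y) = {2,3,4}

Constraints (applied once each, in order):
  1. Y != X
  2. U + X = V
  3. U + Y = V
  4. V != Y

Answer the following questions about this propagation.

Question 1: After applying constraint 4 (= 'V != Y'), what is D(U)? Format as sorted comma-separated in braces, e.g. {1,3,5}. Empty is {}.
Constraint 1 (Y != X) on D(Y)={2,3,4} D(X)={1,5,6}: no change
Constraint 2 (U + X = V) on D(U)={1,2,3,4,5,6} D(X)={1,5,6} D(V)={2,3,4,5}: U {1,2,3,4,5,6}->{1,2,3,4}; X {1,5,6}->{1}
Constraint 3 (U + Y = V) on D(U)={1,2,3,4} D(Y)={2,3,4} D(V)={2,3,4,5}: U {1,2,3,4}->{1,2,3}; V {2,3,4,5}->{3,4,5}
Constraint 4 (V != Y) on D(V)={3,4,5} D(Y)={2,3,4}: no change
So after constraint 4: D(U) = {1,2,3}

Answer: {1,2,3}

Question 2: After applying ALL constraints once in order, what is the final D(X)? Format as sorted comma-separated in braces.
Constraint 1 (Y != X) on D(Y)={2,3,4} D(X)={1,5,6}: no change
Constraint 2 (U + X = V) on D(U)={1,2,3,4,5,6} D(X)={1,5,6} D(V)={2,3,4,5}: U {1,2,3,4,5,6}->{1,2,3,4}; X {1,5,6}->{1}
Constraint 3 (U + Y = V) on D(U)={1,2,3,4} D(Y)={2,3,4} D(V)={2,3,4,5}: U {1,2,3,4}->{1,2,3}; V {2,3,4,5}->{3,4,5}
Constraint 4 (V != Y) on D(V)={3,4,5} D(Y)={2,3,4}: no change
So after all 4 constraints: D(X) = {1}

Answer: {1}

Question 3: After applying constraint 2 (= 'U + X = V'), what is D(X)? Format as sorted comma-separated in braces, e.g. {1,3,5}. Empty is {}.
Answer: {1}

Derivation:
Constraint 1 (Y != X) on D(Y)={2,3,4} D(X)={1,5,6}: no change
Constraint 2 (U + X = V) on D(U)={1,2,3,4,5,6} D(X)={1,5,6} D(V)={2,3,4,5}: U {1,2,3,4,5,6}->{1,2,3,4}; X {1,5,6}->{1}
So after constraint 2: D(X) = {1}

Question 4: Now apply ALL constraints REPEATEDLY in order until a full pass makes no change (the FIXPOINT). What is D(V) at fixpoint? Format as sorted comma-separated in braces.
pass 0 (initial): D(V)={2,3,4,5}
pass 1: U {1,2,3,4,5,6}->{1,2,3}; V {2,3,4,5}->{3,4,5}; X {1,5,6}->{1}
pass 2: U {1,2,3}->{2}; V {3,4,5}->{4}; Y {2,3,4}->{2}
pass 3: U {2}->{}; V {4}->{}; X {1}->{}; Y {2}->{}
pass 4: no change
Fixpoint after 4 passes: D(V) = {}

Answer: {}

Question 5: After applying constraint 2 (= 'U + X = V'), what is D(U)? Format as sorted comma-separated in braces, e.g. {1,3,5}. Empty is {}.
Constraint 1 (Y != X) on D(Y)={2,3,4} D(X)={1,5,6}: no change
Constraint 2 (U + X = V) on D(U)={1,2,3,4,5,6} D(X)={1,5,6} D(V)={2,3,4,5}: U {1,2,3,4,5,6}->{1,2,3,4}; X {1,5,6}->{1}
So after constraint 2: D(U) = {1,2,3,4}

Answer: {1,2,3,4}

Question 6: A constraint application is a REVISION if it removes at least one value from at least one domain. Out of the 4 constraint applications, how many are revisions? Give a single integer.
Constraint 1 (Y != X) on D(Y)={2,3,4} D(X)={1,5,6}: no change => not a revision
Constraint 2 (U + X = V) on D(U)={1,2,3,4,5,6} D(X)={1,5,6} D(V)={2,3,4,5}: U {1,2,3,4,5,6}->{1,2,3,4}; X {1,5,6}->{1} => REVISION
Constraint 3 (U + Y = V) on D(U)={1,2,3,4} D(Y)={2,3,4} D(V)={2,3,4,5}: U {1,2,3,4}->{1,2,3}; V {2,3,4,5}->{3,4,5} => REVISION
Constraint 4 (V != Y) on D(V)={3,4,5} D(Y)={2,3,4}: no change => not a revision
Total revisions = 2

Answer: 2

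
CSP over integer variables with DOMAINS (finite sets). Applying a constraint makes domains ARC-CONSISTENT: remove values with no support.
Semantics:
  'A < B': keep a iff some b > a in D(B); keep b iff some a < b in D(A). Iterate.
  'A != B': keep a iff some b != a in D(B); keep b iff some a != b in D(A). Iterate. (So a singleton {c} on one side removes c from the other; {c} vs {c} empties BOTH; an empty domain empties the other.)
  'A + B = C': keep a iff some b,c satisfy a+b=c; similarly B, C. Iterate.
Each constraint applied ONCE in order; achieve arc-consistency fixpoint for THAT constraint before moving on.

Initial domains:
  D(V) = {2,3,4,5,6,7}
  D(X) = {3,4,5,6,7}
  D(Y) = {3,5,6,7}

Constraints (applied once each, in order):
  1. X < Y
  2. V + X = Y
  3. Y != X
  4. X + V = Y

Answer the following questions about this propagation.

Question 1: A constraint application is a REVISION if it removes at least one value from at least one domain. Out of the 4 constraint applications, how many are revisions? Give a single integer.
Constraint 1 (X < Y) on D(X)={3,4,5,6,7} D(Y)={3,5,6,7}: X {3,4,5,6,7}->{3,4,5,6}; Y {3,5,6,7}->{5,6,7} => REVISION
Constraint 2 (V + X = Y) on D(V)={2,3,4,5,6,7} D(X)={3,4,5,6} D(Y)={5,6,7}: V {2,3,4,5,6,7}->{2,3,4}; X {3,4,5,6}->{3,4,5} => REVISION
Constraint 3 (Y != X) on D(Y)={5,6,7} D(X)={3,4,5}: no change => not a revision
Constraint 4 (X + V = Y) on D(X)={3,4,5} D(V)={2,3,4} D(Y)={5,6,7}: no change => not a revision
Total revisions = 2

Answer: 2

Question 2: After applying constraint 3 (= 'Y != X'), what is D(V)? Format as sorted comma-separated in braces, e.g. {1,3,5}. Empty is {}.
Answer: {2,3,4}

Derivation:
Constraint 1 (X < Y) on D(X)={3,4,5,6,7} D(Y)={3,5,6,7}: X {3,4,5,6,7}->{3,4,5,6}; Y {3,5,6,7}->{5,6,7}
Constraint 2 (V + X = Y) on D(V)={2,3,4,5,6,7} D(X)={3,4,5,6} D(Y)={5,6,7}: V {2,3,4,5,6,7}->{2,3,4}; X {3,4,5,6}->{3,4,5}
Constraint 3 (Y != X) on D(Y)={5,6,7} D(X)={3,4,5}: no change
So after constraint 3: D(V) = {2,3,4}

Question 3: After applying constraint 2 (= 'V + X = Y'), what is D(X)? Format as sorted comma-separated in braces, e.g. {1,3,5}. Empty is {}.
Constraint 1 (X < Y) on D(X)={3,4,5,6,7} D(Y)={3,5,6,7}: X {3,4,5,6,7}->{3,4,5,6}; Y {3,5,6,7}->{5,6,7}
Constraint 2 (V + X = Y) on D(V)={2,3,4,5,6,7} D(X)={3,4,5,6} D(Y)={5,6,7}: V {2,3,4,5,6,7}->{2,3,4}; X {3,4,5,6}->{3,4,5}
So after constraint 2: D(X) = {3,4,5}

Answer: {3,4,5}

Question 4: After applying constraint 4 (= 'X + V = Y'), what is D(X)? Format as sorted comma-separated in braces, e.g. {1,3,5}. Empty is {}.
Constraint 1 (X < Y) on D(X)={3,4,5,6,7} D(Y)={3,5,6,7}: X {3,4,5,6,7}->{3,4,5,6}; Y {3,5,6,7}->{5,6,7}
Constraint 2 (V + X = Y) on D(V)={2,3,4,5,6,7} D(X)={3,4,5,6} D(Y)={5,6,7}: V {2,3,4,5,6,7}->{2,3,4}; X {3,4,5,6}->{3,4,5}
Constraint 3 (Y != X) on D(Y)={5,6,7} D(X)={3,4,5}: no change
Constraint 4 (X + V = Y) on D(X)={3,4,5} D(V)={2,3,4} D(Y)={5,6,7}: no change
So after constraint 4: D(X) = {3,4,5}

Answer: {3,4,5}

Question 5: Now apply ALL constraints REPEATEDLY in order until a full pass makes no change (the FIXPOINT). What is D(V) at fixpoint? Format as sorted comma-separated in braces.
Answer: {2,3,4}

Derivation:
pass 0 (initial): D(V)={2,3,4,5,6,7}
pass 1: V {2,3,4,5,6,7}->{2,3,4}; X {3,4,5,6,7}->{3,4,5}; Y {3,5,6,7}->{5,6,7}
pass 2: no change
Fixpoint after 2 passes: D(V) = {2,3,4}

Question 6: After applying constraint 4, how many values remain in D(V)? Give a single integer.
Answer: 3

Derivation:
Constraint 1 (X < Y) on D(X)={3,4,5,6,7} D(Y)={3,5,6,7}: X {3,4,5,6,7}->{3,4,5,6}; Y {3,5,6,7}->{5,6,7}
Constraint 2 (V + X = Y) on D(V)={2,3,4,5,6,7} D(X)={3,4,5,6} D(Y)={5,6,7}: V {2,3,4,5,6,7}->{2,3,4}; X {3,4,5,6}->{3,4,5}
Constraint 3 (Y != X) on D(Y)={5,6,7} D(X)={3,4,5}: no change
Constraint 4 (X + V = Y) on D(X)={3,4,5} D(V)={2,3,4} D(Y)={5,6,7}: no change
So after constraint 4: D(V)={2,3,4}, size = 3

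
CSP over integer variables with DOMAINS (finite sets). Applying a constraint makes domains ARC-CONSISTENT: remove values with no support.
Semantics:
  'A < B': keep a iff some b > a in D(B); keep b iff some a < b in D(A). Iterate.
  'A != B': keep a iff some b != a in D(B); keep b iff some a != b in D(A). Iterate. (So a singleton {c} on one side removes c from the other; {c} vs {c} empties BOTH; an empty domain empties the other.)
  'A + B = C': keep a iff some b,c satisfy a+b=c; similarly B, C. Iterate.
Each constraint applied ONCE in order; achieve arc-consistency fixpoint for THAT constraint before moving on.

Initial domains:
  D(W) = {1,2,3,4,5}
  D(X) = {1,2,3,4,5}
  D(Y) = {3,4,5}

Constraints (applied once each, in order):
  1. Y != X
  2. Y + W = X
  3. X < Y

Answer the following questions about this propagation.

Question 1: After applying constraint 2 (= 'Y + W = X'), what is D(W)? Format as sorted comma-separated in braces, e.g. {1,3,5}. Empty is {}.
Answer: {1,2}

Derivation:
Constraint 1 (Y != X) on D(Y)={3,4,5} D(X)={1,2,3,4,5}: no change
Constraint 2 (Y + W = X) on D(Y)={3,4,5} D(W)={1,2,3,4,5} D(X)={1,2,3,4,5}: Y {3,4,5}->{3,4}; W {1,2,3,4,5}->{1,2}; X {1,2,3,4,5}->{4,5}
So after constraint 2: D(W) = {1,2}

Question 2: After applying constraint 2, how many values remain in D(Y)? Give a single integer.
Constraint 1 (Y != X) on D(Y)={3,4,5} D(X)={1,2,3,4,5}: no change
Constraint 2 (Y + W = X) on D(Y)={3,4,5} D(W)={1,2,3,4,5} D(X)={1,2,3,4,5}: Y {3,4,5}->{3,4}; W {1,2,3,4,5}->{1,2}; X {1,2,3,4,5}->{4,5}
So after constraint 2: D(Y)={3,4}, size = 2

Answer: 2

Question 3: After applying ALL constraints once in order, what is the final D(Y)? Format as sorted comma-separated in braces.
Constraint 1 (Y != X) on D(Y)={3,4,5} D(X)={1,2,3,4,5}: no change
Constraint 2 (Y + W = X) on D(Y)={3,4,5} D(W)={1,2,3,4,5} D(X)={1,2,3,4,5}: Y {3,4,5}->{3,4}; W {1,2,3,4,5}->{1,2}; X {1,2,3,4,5}->{4,5}
Constraint 3 (X < Y) on D(X)={4,5} D(Y)={3,4}: X {4,5}->{}; Y {3,4}->{}
So after all 3 constraints: D(Y) = {}

Answer: {}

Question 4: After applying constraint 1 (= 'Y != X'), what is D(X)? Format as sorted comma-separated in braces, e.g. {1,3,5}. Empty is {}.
Constraint 1 (Y != X) on D(Y)={3,4,5} D(X)={1,2,3,4,5}: no change
So after constraint 1: D(X) = {1,2,3,4,5}

Answer: {1,2,3,4,5}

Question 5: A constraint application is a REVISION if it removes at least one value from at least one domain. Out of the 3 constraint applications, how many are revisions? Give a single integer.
Constraint 1 (Y != X) on D(Y)={3,4,5} D(X)={1,2,3,4,5}: no change => not a revision
Constraint 2 (Y + W = X) on D(Y)={3,4,5} D(W)={1,2,3,4,5} D(X)={1,2,3,4,5}: Y {3,4,5}->{3,4}; W {1,2,3,4,5}->{1,2}; X {1,2,3,4,5}->{4,5} => REVISION
Constraint 3 (X < Y) on D(X)={4,5} D(Y)={3,4}: X {4,5}->{}; Y {3,4}->{} => REVISION
Total revisions = 2

Answer: 2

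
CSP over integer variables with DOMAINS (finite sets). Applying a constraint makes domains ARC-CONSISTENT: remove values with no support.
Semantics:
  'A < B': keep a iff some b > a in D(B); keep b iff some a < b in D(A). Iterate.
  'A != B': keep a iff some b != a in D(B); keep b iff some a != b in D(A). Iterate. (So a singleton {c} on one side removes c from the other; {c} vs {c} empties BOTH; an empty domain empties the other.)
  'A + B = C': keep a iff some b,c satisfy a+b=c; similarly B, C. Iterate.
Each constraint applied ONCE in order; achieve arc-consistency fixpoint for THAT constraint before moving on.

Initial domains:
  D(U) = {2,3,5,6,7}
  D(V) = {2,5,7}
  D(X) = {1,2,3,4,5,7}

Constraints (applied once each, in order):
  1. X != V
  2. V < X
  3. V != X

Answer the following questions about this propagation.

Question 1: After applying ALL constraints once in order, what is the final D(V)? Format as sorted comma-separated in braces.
Answer: {2,5}

Derivation:
Constraint 1 (X != V) on D(X)={1,2,3,4,5,7} D(V)={2,5,7}: no change
Constraint 2 (V < X) on D(V)={2,5,7} D(X)={1,2,3,4,5,7}: V {2,5,7}->{2,5}; X {1,2,3,4,5,7}->{3,4,5,7}
Constraint 3 (V != X) on D(V)={2,5} D(X)={3,4,5,7}: no change
So after all 3 constraints: D(V) = {2,5}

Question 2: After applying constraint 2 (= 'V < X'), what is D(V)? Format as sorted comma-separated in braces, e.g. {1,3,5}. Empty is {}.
Answer: {2,5}

Derivation:
Constraint 1 (X != V) on D(X)={1,2,3,4,5,7} D(V)={2,5,7}: no change
Constraint 2 (V < X) on D(V)={2,5,7} D(X)={1,2,3,4,5,7}: V {2,5,7}->{2,5}; X {1,2,3,4,5,7}->{3,4,5,7}
So after constraint 2: D(V) = {2,5}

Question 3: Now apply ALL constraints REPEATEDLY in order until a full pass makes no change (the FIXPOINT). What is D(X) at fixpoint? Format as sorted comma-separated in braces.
Answer: {3,4,5,7}

Derivation:
pass 0 (initial): D(X)={1,2,3,4,5,7}
pass 1: V {2,5,7}->{2,5}; X {1,2,3,4,5,7}->{3,4,5,7}
pass 2: no change
Fixpoint after 2 passes: D(X) = {3,4,5,7}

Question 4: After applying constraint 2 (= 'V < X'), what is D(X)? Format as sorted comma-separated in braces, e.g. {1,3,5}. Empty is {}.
Constraint 1 (X != V) on D(X)={1,2,3,4,5,7} D(V)={2,5,7}: no change
Constraint 2 (V < X) on D(V)={2,5,7} D(X)={1,2,3,4,5,7}: V {2,5,7}->{2,5}; X {1,2,3,4,5,7}->{3,4,5,7}
So after constraint 2: D(X) = {3,4,5,7}

Answer: {3,4,5,7}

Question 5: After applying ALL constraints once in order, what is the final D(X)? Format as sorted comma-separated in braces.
Constraint 1 (X != V) on D(X)={1,2,3,4,5,7} D(V)={2,5,7}: no change
Constraint 2 (V < X) on D(V)={2,5,7} D(X)={1,2,3,4,5,7}: V {2,5,7}->{2,5}; X {1,2,3,4,5,7}->{3,4,5,7}
Constraint 3 (V != X) on D(V)={2,5} D(X)={3,4,5,7}: no change
So after all 3 constraints: D(X) = {3,4,5,7}

Answer: {3,4,5,7}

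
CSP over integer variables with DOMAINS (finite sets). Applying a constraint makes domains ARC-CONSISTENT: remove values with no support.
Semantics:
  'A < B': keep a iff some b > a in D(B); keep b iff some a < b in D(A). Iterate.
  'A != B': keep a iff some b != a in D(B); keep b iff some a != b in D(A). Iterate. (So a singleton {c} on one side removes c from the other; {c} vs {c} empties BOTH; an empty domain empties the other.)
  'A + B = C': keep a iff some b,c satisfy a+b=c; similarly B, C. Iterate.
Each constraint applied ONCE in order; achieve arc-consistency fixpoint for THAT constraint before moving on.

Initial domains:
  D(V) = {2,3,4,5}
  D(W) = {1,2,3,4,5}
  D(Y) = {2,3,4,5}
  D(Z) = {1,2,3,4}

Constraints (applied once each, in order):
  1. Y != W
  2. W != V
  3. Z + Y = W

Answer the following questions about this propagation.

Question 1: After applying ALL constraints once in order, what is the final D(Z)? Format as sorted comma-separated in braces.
Answer: {1,2,3}

Derivation:
Constraint 1 (Y != W) on D(Y)={2,3,4,5} D(W)={1,2,3,4,5}: no change
Constraint 2 (W != V) on D(W)={1,2,3,4,5} D(V)={2,3,4,5}: no change
Constraint 3 (Z + Y = W) on D(Z)={1,2,3,4} D(Y)={2,3,4,5} D(W)={1,2,3,4,5}: Z {1,2,3,4}->{1,2,3}; Y {2,3,4,5}->{2,3,4}; W {1,2,3,4,5}->{3,4,5}
So after all 3 constraints: D(Z) = {1,2,3}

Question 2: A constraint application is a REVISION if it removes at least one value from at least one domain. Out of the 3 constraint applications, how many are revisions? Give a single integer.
Answer: 1

Derivation:
Constraint 1 (Y != W) on D(Y)={2,3,4,5} D(W)={1,2,3,4,5}: no change => not a revision
Constraint 2 (W != V) on D(W)={1,2,3,4,5} D(V)={2,3,4,5}: no change => not a revision
Constraint 3 (Z + Y = W) on D(Z)={1,2,3,4} D(Y)={2,3,4,5} D(W)={1,2,3,4,5}: Z {1,2,3,4}->{1,2,3}; Y {2,3,4,5}->{2,3,4}; W {1,2,3,4,5}->{3,4,5} => REVISION
Total revisions = 1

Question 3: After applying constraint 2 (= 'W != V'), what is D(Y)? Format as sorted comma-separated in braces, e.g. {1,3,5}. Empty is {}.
Constraint 1 (Y != W) on D(Y)={2,3,4,5} D(W)={1,2,3,4,5}: no change
Constraint 2 (W != V) on D(W)={1,2,3,4,5} D(V)={2,3,4,5}: no change
So after constraint 2: D(Y) = {2,3,4,5}

Answer: {2,3,4,5}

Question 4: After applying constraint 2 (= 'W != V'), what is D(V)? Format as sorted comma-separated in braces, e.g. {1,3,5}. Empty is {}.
Answer: {2,3,4,5}

Derivation:
Constraint 1 (Y != W) on D(Y)={2,3,4,5} D(W)={1,2,3,4,5}: no change
Constraint 2 (W != V) on D(W)={1,2,3,4,5} D(V)={2,3,4,5}: no change
So after constraint 2: D(V) = {2,3,4,5}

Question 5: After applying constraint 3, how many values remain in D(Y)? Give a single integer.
Answer: 3

Derivation:
Constraint 1 (Y != W) on D(Y)={2,3,4,5} D(W)={1,2,3,4,5}: no change
Constraint 2 (W != V) on D(W)={1,2,3,4,5} D(V)={2,3,4,5}: no change
Constraint 3 (Z + Y = W) on D(Z)={1,2,3,4} D(Y)={2,3,4,5} D(W)={1,2,3,4,5}: Z {1,2,3,4}->{1,2,3}; Y {2,3,4,5}->{2,3,4}; W {1,2,3,4,5}->{3,4,5}
So after constraint 3: D(Y)={2,3,4}, size = 3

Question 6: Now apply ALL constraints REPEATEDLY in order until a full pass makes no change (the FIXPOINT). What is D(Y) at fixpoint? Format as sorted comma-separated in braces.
Answer: {2,3,4}

Derivation:
pass 0 (initial): D(Y)={2,3,4,5}
pass 1: W {1,2,3,4,5}->{3,4,5}; Y {2,3,4,5}->{2,3,4}; Z {1,2,3,4}->{1,2,3}
pass 2: no change
Fixpoint after 2 passes: D(Y) = {2,3,4}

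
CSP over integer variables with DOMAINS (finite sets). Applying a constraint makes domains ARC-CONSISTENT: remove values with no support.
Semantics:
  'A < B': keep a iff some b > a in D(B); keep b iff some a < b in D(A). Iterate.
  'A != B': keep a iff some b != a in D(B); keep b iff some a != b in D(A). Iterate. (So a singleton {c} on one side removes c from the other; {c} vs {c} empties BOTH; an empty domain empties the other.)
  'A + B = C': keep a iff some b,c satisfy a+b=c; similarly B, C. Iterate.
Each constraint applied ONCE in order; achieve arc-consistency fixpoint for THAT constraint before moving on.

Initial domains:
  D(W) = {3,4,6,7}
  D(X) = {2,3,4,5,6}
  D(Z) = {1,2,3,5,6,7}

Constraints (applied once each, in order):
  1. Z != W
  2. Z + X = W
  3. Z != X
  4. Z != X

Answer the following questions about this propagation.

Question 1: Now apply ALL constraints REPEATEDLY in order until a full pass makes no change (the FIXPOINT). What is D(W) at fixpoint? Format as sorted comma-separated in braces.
Answer: {3,4,6,7}

Derivation:
pass 0 (initial): D(W)={3,4,6,7}
pass 1: Z {1,2,3,5,6,7}->{1,2,3,5}
pass 2: no change
Fixpoint after 2 passes: D(W) = {3,4,6,7}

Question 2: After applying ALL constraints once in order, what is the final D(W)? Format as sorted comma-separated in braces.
Answer: {3,4,6,7}

Derivation:
Constraint 1 (Z != W) on D(Z)={1,2,3,5,6,7} D(W)={3,4,6,7}: no change
Constraint 2 (Z + X = W) on D(Z)={1,2,3,5,6,7} D(X)={2,3,4,5,6} D(W)={3,4,6,7}: Z {1,2,3,5,6,7}->{1,2,3,5}
Constraint 3 (Z != X) on D(Z)={1,2,3,5} D(X)={2,3,4,5,6}: no change
Constraint 4 (Z != X) on D(Z)={1,2,3,5} D(X)={2,3,4,5,6}: no change
So after all 4 constraints: D(W) = {3,4,6,7}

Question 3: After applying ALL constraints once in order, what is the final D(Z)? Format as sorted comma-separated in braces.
Constraint 1 (Z != W) on D(Z)={1,2,3,5,6,7} D(W)={3,4,6,7}: no change
Constraint 2 (Z + X = W) on D(Z)={1,2,3,5,6,7} D(X)={2,3,4,5,6} D(W)={3,4,6,7}: Z {1,2,3,5,6,7}->{1,2,3,5}
Constraint 3 (Z != X) on D(Z)={1,2,3,5} D(X)={2,3,4,5,6}: no change
Constraint 4 (Z != X) on D(Z)={1,2,3,5} D(X)={2,3,4,5,6}: no change
So after all 4 constraints: D(Z) = {1,2,3,5}

Answer: {1,2,3,5}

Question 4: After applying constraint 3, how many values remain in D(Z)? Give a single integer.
Answer: 4

Derivation:
Constraint 1 (Z != W) on D(Z)={1,2,3,5,6,7} D(W)={3,4,6,7}: no change
Constraint 2 (Z + X = W) on D(Z)={1,2,3,5,6,7} D(X)={2,3,4,5,6} D(W)={3,4,6,7}: Z {1,2,3,5,6,7}->{1,2,3,5}
Constraint 3 (Z != X) on D(Z)={1,2,3,5} D(X)={2,3,4,5,6}: no change
So after constraint 3: D(Z)={1,2,3,5}, size = 4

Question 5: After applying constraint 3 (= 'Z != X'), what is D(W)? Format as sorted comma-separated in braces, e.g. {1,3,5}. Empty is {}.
Constraint 1 (Z != W) on D(Z)={1,2,3,5,6,7} D(W)={3,4,6,7}: no change
Constraint 2 (Z + X = W) on D(Z)={1,2,3,5,6,7} D(X)={2,3,4,5,6} D(W)={3,4,6,7}: Z {1,2,3,5,6,7}->{1,2,3,5}
Constraint 3 (Z != X) on D(Z)={1,2,3,5} D(X)={2,3,4,5,6}: no change
So after constraint 3: D(W) = {3,4,6,7}

Answer: {3,4,6,7}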